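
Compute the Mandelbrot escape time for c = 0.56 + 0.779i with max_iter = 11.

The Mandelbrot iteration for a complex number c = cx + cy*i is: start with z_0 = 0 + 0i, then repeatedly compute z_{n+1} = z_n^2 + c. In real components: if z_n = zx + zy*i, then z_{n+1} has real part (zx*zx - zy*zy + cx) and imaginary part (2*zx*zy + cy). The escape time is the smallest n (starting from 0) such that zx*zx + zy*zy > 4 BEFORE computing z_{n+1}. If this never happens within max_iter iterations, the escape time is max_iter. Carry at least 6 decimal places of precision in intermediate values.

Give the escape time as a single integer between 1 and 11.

Answer: 3

Derivation:
z_0 = 0 + 0i, c = 0.5600 + 0.7790i
Iter 1: z = 0.5600 + 0.7790i, |z|^2 = 0.9204
Iter 2: z = 0.2668 + 1.6515i, |z|^2 = 2.7985
Iter 3: z = -2.0962 + 1.6601i, |z|^2 = 7.1501
Escaped at iteration 3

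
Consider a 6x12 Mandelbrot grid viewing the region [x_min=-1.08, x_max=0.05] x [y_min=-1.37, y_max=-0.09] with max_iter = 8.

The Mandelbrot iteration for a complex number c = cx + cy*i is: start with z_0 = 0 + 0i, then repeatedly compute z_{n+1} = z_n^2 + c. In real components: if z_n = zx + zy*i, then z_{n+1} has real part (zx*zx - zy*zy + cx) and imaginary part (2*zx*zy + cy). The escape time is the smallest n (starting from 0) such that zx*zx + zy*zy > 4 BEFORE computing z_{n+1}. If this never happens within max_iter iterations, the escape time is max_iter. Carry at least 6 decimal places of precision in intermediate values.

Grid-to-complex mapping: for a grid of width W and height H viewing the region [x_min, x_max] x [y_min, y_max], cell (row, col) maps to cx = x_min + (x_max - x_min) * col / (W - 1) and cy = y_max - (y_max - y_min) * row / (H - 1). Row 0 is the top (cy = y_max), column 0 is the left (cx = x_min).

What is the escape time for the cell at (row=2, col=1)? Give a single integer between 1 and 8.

Answer: 8

Derivation:
z_0 = 0 + 0i, c = -0.8540 + -0.3227i
Iter 1: z = -0.8540 + -0.3227i, |z|^2 = 0.8335
Iter 2: z = -0.2288 + 0.2285i, |z|^2 = 0.1046
Iter 3: z = -0.8538 + -0.4273i, |z|^2 = 0.9116
Iter 4: z = -0.3075 + 0.4070i, |z|^2 = 0.2602
Iter 5: z = -0.9250 + -0.5730i, |z|^2 = 1.1841
Iter 6: z = -0.3267 + 0.7375i, |z|^2 = 0.6506
Iter 7: z = -1.2911 + -0.8046i, |z|^2 = 2.3143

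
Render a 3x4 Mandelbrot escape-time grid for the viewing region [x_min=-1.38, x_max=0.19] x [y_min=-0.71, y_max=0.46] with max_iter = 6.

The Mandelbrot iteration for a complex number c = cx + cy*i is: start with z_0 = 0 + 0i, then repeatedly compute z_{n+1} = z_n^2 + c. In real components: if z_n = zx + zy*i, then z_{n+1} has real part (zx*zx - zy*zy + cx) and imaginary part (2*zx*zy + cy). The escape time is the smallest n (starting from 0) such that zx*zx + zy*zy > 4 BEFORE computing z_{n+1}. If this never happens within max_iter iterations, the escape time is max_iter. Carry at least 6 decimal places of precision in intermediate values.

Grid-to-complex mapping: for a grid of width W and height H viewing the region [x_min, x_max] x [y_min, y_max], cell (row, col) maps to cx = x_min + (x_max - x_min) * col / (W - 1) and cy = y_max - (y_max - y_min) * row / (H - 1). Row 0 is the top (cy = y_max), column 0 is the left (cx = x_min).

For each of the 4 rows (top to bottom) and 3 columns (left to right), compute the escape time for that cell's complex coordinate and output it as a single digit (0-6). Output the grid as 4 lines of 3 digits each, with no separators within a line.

Answer: 466
666
566
366

Derivation:
(row=0, col=0): c = -1.3800 + 0.4600i → escape time 4
(row=0, col=1): c = -0.5950 + 0.4600i → escape time 6
(row=0, col=2): c = 0.1900 + 0.4600i → escape time 6
(row=1, col=0): c = -1.3800 + 0.0700i → escape time 6
(row=1, col=1): c = -0.5950 + 0.0700i → escape time 6
(row=1, col=2): c = 0.1900 + 0.0700i → escape time 6
(row=2, col=0): c = -1.3800 + -0.3200i → escape time 5
(row=2, col=1): c = -0.5950 + -0.3200i → escape time 6
(row=2, col=2): c = 0.1900 + -0.3200i → escape time 6
(row=3, col=0): c = -1.3800 + -0.7100i → escape time 3
(row=3, col=1): c = -0.5950 + -0.7100i → escape time 6
(row=3, col=2): c = 0.1900 + -0.7100i → escape time 6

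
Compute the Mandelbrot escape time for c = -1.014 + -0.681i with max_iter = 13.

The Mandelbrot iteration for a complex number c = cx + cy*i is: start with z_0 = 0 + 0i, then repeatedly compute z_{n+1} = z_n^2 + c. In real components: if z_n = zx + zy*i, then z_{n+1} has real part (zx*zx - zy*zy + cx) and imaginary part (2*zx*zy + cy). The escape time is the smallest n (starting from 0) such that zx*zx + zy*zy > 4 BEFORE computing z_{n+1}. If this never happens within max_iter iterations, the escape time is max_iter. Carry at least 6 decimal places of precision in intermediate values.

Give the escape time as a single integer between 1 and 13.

Answer: 4

Derivation:
z_0 = 0 + 0i, c = -1.0140 + -0.6810i
Iter 1: z = -1.0140 + -0.6810i, |z|^2 = 1.4920
Iter 2: z = -0.4496 + 0.7001i, |z|^2 = 0.6922
Iter 3: z = -1.3020 + -1.3105i, |z|^2 = 3.4125
Iter 4: z = -1.0361 + 2.7314i, |z|^2 = 8.5340
Escaped at iteration 4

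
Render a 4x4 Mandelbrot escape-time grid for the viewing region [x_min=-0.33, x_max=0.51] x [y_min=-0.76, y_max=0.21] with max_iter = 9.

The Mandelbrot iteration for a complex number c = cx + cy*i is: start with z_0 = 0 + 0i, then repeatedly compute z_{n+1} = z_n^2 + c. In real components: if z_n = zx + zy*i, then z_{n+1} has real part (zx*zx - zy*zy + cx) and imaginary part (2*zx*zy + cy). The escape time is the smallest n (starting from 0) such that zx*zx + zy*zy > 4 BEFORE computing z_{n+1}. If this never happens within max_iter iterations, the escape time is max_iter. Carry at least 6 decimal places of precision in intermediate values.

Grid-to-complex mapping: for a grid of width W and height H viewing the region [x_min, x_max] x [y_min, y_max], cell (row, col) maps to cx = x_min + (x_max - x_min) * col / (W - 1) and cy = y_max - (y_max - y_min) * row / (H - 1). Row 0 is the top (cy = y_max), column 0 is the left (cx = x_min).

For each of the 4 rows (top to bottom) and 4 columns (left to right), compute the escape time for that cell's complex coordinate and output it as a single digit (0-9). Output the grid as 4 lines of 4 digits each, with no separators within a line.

Answer: 9995
9995
9995
8953

Derivation:
(row=0, col=0): c = -0.3300 + 0.2100i → escape time 9
(row=0, col=1): c = -0.0500 + 0.2100i → escape time 9
(row=0, col=2): c = 0.2300 + 0.2100i → escape time 9
(row=0, col=3): c = 0.5100 + 0.2100i → escape time 5
(row=1, col=0): c = -0.3300 + -0.1133i → escape time 9
(row=1, col=1): c = -0.0500 + -0.1133i → escape time 9
(row=1, col=2): c = 0.2300 + -0.1133i → escape time 9
(row=1, col=3): c = 0.5100 + -0.1133i → escape time 5
(row=2, col=0): c = -0.3300 + -0.4367i → escape time 9
(row=2, col=1): c = -0.0500 + -0.4367i → escape time 9
(row=2, col=2): c = 0.2300 + -0.4367i → escape time 9
(row=2, col=3): c = 0.5100 + -0.4367i → escape time 5
(row=3, col=0): c = -0.3300 + -0.7600i → escape time 8
(row=3, col=1): c = -0.0500 + -0.7600i → escape time 9
(row=3, col=2): c = 0.2300 + -0.7600i → escape time 5
(row=3, col=3): c = 0.5100 + -0.7600i → escape time 3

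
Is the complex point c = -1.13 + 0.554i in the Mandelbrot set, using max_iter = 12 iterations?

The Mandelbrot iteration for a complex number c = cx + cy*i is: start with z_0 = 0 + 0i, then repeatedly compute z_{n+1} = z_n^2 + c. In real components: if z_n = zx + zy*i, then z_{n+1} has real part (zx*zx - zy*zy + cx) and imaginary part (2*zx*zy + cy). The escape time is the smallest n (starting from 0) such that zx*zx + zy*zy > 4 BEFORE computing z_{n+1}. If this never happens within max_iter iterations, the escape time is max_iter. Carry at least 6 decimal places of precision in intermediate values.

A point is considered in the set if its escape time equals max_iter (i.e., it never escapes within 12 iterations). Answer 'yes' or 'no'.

z_0 = 0 + 0i, c = -1.1300 + 0.5540i
Iter 1: z = -1.1300 + 0.5540i, |z|^2 = 1.5838
Iter 2: z = -0.1600 + -0.6980i, |z|^2 = 0.5129
Iter 3: z = -1.5917 + 0.7774i, |z|^2 = 3.1377
Iter 4: z = 0.7990 + -1.9207i, |z|^2 = 4.3275
Escaped at iteration 4

Answer: no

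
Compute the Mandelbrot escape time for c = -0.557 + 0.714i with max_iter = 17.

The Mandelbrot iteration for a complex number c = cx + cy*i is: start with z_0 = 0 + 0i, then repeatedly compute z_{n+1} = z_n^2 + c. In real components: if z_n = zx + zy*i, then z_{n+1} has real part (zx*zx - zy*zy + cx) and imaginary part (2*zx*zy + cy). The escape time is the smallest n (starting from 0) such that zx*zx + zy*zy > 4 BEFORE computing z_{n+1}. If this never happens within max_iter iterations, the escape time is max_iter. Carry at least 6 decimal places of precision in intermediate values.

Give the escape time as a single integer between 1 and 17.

Answer: 7

Derivation:
z_0 = 0 + 0i, c = -0.5570 + 0.7140i
Iter 1: z = -0.5570 + 0.7140i, |z|^2 = 0.8200
Iter 2: z = -0.7565 + -0.0814i, |z|^2 = 0.5790
Iter 3: z = 0.0087 + 0.8372i, |z|^2 = 0.7009
Iter 4: z = -1.2578 + 0.7286i, |z|^2 = 2.1129
Iter 5: z = 0.4941 + -1.1189i, |z|^2 = 1.4960
Iter 6: z = -1.5648 + -0.3916i, |z|^2 = 2.6020
Iter 7: z = 1.7383 + 1.9395i, |z|^2 = 6.7834
Escaped at iteration 7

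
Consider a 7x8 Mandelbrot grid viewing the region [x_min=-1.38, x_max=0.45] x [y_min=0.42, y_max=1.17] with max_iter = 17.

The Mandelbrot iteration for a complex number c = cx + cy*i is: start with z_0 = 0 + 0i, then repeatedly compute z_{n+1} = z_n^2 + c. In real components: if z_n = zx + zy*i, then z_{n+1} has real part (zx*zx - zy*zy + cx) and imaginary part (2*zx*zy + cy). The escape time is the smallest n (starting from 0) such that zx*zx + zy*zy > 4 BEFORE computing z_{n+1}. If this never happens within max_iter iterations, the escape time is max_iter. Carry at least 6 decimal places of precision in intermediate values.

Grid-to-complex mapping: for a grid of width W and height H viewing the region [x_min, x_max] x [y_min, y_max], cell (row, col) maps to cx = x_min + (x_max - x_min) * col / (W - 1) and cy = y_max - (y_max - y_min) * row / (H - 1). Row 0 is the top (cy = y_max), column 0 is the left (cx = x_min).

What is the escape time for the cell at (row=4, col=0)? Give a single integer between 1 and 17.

Answer: 3

Derivation:
z_0 = 0 + 0i, c = -1.3800 + 0.7414i
Iter 1: z = -1.3800 + 0.7414i, |z|^2 = 2.4541
Iter 2: z = -0.0253 + -1.3049i, |z|^2 = 1.7034
Iter 3: z = -3.0822 + 0.8075i, |z|^2 = 10.1518
Escaped at iteration 3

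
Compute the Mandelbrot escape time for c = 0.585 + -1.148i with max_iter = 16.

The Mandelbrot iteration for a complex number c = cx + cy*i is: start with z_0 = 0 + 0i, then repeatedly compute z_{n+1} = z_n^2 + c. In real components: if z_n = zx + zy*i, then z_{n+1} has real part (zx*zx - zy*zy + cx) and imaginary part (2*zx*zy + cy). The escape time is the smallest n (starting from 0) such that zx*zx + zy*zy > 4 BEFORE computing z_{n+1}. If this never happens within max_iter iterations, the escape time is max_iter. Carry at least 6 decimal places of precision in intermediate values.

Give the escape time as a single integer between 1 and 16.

z_0 = 0 + 0i, c = 0.5850 + -1.1480i
Iter 1: z = 0.5850 + -1.1480i, |z|^2 = 1.6601
Iter 2: z = -0.3907 + -2.4912i, |z|^2 = 6.3585
Escaped at iteration 2

Answer: 2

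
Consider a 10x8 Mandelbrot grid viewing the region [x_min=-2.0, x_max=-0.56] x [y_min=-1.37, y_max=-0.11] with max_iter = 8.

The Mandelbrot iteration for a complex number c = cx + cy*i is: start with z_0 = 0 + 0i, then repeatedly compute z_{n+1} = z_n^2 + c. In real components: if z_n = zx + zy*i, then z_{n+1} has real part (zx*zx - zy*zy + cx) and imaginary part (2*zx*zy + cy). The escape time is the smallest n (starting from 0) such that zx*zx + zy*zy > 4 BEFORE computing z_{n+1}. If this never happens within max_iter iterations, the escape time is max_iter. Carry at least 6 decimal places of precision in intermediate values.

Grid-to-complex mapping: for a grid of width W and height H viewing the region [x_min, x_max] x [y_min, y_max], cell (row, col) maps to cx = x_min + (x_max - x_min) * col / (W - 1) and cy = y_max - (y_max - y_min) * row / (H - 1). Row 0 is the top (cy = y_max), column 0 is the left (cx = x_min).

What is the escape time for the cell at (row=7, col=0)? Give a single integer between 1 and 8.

Answer: 1

Derivation:
z_0 = 0 + 0i, c = -2.0000 + -1.3700i
Iter 1: z = -2.0000 + -1.3700i, |z|^2 = 5.8769
Escaped at iteration 1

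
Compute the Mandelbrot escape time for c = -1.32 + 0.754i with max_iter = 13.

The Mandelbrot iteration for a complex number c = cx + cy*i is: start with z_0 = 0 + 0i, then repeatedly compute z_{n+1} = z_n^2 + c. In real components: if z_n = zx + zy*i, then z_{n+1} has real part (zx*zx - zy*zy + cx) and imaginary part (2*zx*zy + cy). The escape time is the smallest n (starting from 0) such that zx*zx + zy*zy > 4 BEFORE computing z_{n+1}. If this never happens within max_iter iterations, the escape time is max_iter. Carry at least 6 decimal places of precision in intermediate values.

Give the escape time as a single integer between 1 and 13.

Answer: 3

Derivation:
z_0 = 0 + 0i, c = -1.3200 + 0.7540i
Iter 1: z = -1.3200 + 0.7540i, |z|^2 = 2.3109
Iter 2: z = -0.1461 + -1.2366i, |z|^2 = 1.5504
Iter 3: z = -2.8277 + 1.1154i, |z|^2 = 9.2401
Escaped at iteration 3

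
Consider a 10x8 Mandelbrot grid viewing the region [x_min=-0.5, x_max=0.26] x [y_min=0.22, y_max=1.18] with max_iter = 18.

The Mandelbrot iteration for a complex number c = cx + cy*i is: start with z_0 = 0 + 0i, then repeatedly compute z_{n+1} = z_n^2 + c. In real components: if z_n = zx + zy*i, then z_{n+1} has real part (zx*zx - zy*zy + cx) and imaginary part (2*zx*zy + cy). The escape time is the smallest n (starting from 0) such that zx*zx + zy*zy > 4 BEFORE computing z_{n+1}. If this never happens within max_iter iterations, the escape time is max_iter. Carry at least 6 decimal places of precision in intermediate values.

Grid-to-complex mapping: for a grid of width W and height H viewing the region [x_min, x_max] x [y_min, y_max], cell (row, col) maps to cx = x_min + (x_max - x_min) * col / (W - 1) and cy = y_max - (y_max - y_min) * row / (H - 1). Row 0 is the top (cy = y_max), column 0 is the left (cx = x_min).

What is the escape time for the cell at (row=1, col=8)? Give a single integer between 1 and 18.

Answer: 4

Derivation:
z_0 = 0 + 0i, c = 0.1756 + 1.0429i
Iter 1: z = 0.1756 + 1.0429i, |z|^2 = 1.1184
Iter 2: z = -0.8812 + 1.4090i, |z|^2 = 2.7618
Iter 3: z = -1.0333 + -1.4403i, |z|^2 = 3.1422
Iter 4: z = -0.8313 + 4.0194i, |z|^2 = 16.8468
Escaped at iteration 4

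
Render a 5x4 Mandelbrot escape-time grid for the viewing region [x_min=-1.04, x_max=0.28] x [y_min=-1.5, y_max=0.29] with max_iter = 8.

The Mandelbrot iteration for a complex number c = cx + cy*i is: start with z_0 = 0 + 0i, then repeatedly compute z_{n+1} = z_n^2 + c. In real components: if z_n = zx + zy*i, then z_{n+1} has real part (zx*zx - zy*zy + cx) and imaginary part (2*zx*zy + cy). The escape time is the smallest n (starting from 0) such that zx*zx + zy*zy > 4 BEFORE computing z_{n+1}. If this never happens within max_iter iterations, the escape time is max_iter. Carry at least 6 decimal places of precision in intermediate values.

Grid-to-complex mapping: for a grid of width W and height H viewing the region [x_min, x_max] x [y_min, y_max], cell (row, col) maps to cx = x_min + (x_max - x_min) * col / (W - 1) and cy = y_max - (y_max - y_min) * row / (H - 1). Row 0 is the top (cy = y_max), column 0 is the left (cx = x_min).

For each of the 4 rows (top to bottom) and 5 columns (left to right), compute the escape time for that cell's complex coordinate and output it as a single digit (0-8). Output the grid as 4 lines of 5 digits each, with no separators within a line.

Answer: 88888
88888
34584
22222

Derivation:
(row=0, col=0): c = -1.0400 + 0.2900i → escape time 8
(row=0, col=1): c = -0.7100 + 0.2900i → escape time 8
(row=0, col=2): c = -0.3800 + 0.2900i → escape time 8
(row=0, col=3): c = -0.0500 + 0.2900i → escape time 8
(row=0, col=4): c = 0.2800 + 0.2900i → escape time 8
(row=1, col=0): c = -1.0400 + -0.3067i → escape time 8
(row=1, col=1): c = -0.7100 + -0.3067i → escape time 8
(row=1, col=2): c = -0.3800 + -0.3067i → escape time 8
(row=1, col=3): c = -0.0500 + -0.3067i → escape time 8
(row=1, col=4): c = 0.2800 + -0.3067i → escape time 8
(row=2, col=0): c = -1.0400 + -0.9033i → escape time 3
(row=2, col=1): c = -0.7100 + -0.9033i → escape time 4
(row=2, col=2): c = -0.3800 + -0.9033i → escape time 5
(row=2, col=3): c = -0.0500 + -0.9033i → escape time 8
(row=2, col=4): c = 0.2800 + -0.9033i → escape time 4
(row=3, col=0): c = -1.0400 + -1.5000i → escape time 2
(row=3, col=1): c = -0.7100 + -1.5000i → escape time 2
(row=3, col=2): c = -0.3800 + -1.5000i → escape time 2
(row=3, col=3): c = -0.0500 + -1.5000i → escape time 2
(row=3, col=4): c = 0.2800 + -1.5000i → escape time 2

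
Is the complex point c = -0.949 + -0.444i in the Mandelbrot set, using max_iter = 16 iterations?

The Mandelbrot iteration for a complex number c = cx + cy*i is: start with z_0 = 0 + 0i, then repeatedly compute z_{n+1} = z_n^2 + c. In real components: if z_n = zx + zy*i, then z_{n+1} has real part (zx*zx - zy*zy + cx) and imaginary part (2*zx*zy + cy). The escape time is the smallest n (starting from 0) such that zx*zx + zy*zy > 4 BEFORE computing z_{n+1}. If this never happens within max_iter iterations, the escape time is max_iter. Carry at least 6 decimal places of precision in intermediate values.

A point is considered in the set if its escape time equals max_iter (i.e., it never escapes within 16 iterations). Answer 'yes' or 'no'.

z_0 = 0 + 0i, c = -0.9490 + -0.4440i
Iter 1: z = -0.9490 + -0.4440i, |z|^2 = 1.0977
Iter 2: z = -0.2455 + 0.3987i, |z|^2 = 0.2193
Iter 3: z = -1.0477 + -0.6398i, |z|^2 = 1.5070
Iter 4: z = -0.2607 + 0.8966i, |z|^2 = 0.8719
Iter 5: z = -1.6849 + -0.9115i, |z|^2 = 3.6698
Iter 6: z = 1.0592 + 2.6276i, |z|^2 = 8.0262
Escaped at iteration 6

Answer: no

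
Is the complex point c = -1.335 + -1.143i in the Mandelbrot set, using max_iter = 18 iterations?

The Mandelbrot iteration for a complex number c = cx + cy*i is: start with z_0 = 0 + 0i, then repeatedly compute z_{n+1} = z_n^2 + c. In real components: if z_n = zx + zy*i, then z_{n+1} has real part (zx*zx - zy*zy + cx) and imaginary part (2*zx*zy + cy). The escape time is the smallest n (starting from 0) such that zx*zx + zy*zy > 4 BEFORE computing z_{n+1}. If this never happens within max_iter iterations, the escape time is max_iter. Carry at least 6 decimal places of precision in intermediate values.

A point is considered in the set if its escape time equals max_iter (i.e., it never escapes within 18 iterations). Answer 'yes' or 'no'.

z_0 = 0 + 0i, c = -1.3350 + -1.1430i
Iter 1: z = -1.3350 + -1.1430i, |z|^2 = 3.0887
Iter 2: z = -0.8592 + 1.9088i, |z|^2 = 4.3818
Escaped at iteration 2

Answer: no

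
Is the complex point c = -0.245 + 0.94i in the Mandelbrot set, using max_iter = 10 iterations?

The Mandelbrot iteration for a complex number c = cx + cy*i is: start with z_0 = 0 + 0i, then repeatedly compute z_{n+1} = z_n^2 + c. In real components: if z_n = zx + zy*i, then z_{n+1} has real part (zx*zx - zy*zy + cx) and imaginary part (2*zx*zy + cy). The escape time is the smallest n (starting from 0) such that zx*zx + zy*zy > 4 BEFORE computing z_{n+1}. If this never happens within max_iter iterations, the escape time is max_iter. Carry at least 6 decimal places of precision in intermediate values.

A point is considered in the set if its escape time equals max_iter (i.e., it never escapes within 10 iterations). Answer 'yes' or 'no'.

z_0 = 0 + 0i, c = -0.2450 + 0.9400i
Iter 1: z = -0.2450 + 0.9400i, |z|^2 = 0.9436
Iter 2: z = -1.0686 + 0.4794i, |z|^2 = 1.3717
Iter 3: z = 0.6670 + -0.0845i, |z|^2 = 0.4521
Iter 4: z = 0.1928 + 0.8272i, |z|^2 = 0.7214
Iter 5: z = -0.8921 + 1.2589i, |z|^2 = 2.3808
Iter 6: z = -1.0341 + -1.3062i, |z|^2 = 2.7755
Iter 7: z = -0.8819 + 3.6414i, |z|^2 = 14.0375
Escaped at iteration 7

Answer: no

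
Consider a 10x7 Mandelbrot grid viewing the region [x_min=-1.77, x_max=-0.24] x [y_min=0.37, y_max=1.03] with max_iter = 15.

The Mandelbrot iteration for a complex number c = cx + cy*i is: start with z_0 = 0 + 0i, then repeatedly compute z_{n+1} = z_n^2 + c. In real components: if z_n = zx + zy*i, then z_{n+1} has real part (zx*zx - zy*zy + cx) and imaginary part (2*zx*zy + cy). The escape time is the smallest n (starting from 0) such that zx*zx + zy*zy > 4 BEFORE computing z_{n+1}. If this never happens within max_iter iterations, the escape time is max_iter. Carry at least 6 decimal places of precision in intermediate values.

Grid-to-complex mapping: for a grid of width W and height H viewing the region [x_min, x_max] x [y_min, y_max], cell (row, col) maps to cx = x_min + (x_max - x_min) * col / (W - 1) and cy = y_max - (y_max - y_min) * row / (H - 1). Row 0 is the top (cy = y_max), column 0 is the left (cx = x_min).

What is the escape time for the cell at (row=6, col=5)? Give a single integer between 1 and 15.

Answer: 7

Derivation:
z_0 = 0 + 0i, c = -0.9200 + 0.3700i
Iter 1: z = -0.9200 + 0.3700i, |z|^2 = 0.9833
Iter 2: z = -0.2105 + -0.3108i, |z|^2 = 0.1409
Iter 3: z = -0.9723 + 0.5008i, |z|^2 = 1.1962
Iter 4: z = -0.2255 + -0.6039i, |z|^2 = 0.4156
Iter 5: z = -1.2339 + 0.6424i, |z|^2 = 1.9351
Iter 6: z = 0.1898 + -1.2152i, |z|^2 = 1.5129
Iter 7: z = -2.3608 + -0.0913i, |z|^2 = 5.5817
Escaped at iteration 7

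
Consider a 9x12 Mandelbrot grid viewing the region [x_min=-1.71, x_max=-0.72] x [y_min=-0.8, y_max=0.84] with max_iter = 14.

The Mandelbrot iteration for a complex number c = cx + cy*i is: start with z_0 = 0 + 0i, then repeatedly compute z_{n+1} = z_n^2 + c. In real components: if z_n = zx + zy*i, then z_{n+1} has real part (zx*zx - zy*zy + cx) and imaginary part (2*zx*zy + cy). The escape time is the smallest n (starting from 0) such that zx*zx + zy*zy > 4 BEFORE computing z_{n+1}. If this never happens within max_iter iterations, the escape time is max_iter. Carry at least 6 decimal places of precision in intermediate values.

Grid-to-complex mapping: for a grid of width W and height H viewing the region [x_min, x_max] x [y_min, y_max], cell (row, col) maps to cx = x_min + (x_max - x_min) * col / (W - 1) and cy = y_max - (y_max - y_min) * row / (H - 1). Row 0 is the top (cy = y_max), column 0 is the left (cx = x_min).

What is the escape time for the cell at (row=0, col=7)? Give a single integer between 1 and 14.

z_0 = 0 + 0i, c = -0.8438 + 0.8400i
Iter 1: z = -0.8438 + 0.8400i, |z|^2 = 1.4175
Iter 2: z = -0.8374 + -0.5775i, |z|^2 = 1.0348
Iter 3: z = -0.4760 + 1.8072i, |z|^2 = 3.4926
Iter 4: z = -3.8833 + -0.8803i, |z|^2 = 15.8552
Escaped at iteration 4

Answer: 4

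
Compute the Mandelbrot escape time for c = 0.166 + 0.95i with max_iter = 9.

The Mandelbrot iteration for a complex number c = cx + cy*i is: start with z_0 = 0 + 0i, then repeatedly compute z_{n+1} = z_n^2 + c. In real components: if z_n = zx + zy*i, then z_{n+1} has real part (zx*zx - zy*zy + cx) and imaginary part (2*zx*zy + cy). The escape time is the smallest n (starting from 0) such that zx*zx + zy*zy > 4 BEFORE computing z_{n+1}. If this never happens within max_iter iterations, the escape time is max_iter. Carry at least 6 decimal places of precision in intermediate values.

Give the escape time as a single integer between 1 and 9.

Answer: 4

Derivation:
z_0 = 0 + 0i, c = 0.1660 + 0.9500i
Iter 1: z = 0.1660 + 0.9500i, |z|^2 = 0.9301
Iter 2: z = -0.7089 + 1.2654i, |z|^2 = 2.1038
Iter 3: z = -0.9326 + -0.8442i, |z|^2 = 1.5825
Iter 4: z = 0.3231 + 2.5247i, |z|^2 = 6.4783
Escaped at iteration 4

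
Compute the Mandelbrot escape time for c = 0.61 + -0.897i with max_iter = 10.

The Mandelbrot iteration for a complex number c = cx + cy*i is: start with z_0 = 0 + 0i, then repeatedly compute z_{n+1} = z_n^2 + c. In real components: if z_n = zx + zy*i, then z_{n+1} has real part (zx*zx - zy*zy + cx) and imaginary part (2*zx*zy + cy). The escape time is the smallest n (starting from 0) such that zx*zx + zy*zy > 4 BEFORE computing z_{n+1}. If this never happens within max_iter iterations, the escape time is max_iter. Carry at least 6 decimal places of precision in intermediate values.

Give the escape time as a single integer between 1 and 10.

Answer: 3

Derivation:
z_0 = 0 + 0i, c = 0.6100 + -0.8970i
Iter 1: z = 0.6100 + -0.8970i, |z|^2 = 1.1767
Iter 2: z = 0.1775 + -1.9913i, |z|^2 = 3.9969
Iter 3: z = -3.3239 + -1.6039i, |z|^2 = 13.6210
Escaped at iteration 3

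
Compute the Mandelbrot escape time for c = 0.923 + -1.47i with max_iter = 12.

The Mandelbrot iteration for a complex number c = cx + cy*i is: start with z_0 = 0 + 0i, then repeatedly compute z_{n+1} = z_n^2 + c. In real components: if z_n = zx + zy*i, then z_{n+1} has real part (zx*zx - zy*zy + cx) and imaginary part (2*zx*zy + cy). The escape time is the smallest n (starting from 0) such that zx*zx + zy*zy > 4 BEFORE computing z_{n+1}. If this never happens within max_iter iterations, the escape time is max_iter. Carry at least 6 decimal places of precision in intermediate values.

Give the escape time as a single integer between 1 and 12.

z_0 = 0 + 0i, c = 0.9230 + -1.4700i
Iter 1: z = 0.9230 + -1.4700i, |z|^2 = 3.0128
Iter 2: z = -0.3860 + -4.1836i, |z|^2 = 17.6516
Escaped at iteration 2

Answer: 2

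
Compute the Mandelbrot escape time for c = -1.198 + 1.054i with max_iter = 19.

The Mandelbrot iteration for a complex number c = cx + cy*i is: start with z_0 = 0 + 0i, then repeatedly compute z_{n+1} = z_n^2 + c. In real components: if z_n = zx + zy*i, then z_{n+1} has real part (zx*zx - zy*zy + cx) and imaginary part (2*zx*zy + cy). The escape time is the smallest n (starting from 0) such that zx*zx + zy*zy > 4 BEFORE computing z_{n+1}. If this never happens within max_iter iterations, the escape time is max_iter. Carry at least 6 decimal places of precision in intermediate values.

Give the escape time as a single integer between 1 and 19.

Answer: 3

Derivation:
z_0 = 0 + 0i, c = -1.1980 + 1.0540i
Iter 1: z = -1.1980 + 1.0540i, |z|^2 = 2.5461
Iter 2: z = -0.8737 + -1.4714i, |z|^2 = 2.9283
Iter 3: z = -2.5996 + 3.6251i, |z|^2 = 19.8995
Escaped at iteration 3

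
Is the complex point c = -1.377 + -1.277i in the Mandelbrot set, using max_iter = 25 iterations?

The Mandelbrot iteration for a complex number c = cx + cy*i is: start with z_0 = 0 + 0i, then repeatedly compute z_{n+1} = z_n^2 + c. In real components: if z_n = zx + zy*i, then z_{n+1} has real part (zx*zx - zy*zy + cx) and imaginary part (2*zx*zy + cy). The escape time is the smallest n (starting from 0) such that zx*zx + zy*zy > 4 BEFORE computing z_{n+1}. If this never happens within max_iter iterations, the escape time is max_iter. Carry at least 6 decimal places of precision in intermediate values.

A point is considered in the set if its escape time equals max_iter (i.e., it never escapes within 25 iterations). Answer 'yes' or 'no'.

Answer: no

Derivation:
z_0 = 0 + 0i, c = -1.3770 + -1.2770i
Iter 1: z = -1.3770 + -1.2770i, |z|^2 = 3.5269
Iter 2: z = -1.1116 + 2.2399i, |z|^2 = 6.2526
Escaped at iteration 2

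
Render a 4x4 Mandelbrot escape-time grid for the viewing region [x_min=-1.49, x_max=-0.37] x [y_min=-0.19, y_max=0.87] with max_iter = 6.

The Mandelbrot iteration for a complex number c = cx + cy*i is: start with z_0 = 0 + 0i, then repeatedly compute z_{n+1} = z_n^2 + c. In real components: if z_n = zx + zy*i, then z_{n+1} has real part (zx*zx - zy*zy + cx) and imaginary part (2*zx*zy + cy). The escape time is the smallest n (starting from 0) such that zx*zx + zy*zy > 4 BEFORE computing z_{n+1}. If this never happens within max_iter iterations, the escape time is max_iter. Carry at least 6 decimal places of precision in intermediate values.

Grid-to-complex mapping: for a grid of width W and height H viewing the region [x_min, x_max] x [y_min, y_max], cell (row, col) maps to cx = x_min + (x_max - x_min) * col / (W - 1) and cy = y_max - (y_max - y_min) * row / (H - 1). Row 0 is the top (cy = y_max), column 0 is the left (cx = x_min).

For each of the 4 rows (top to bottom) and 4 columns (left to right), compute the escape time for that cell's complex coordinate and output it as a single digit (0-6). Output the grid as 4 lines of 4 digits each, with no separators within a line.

(row=0, col=0): c = -1.4900 + 0.8700i → escape time 3
(row=0, col=1): c = -1.1167 + 0.8700i → escape time 3
(row=0, col=2): c = -0.7433 + 0.8700i → escape time 4
(row=0, col=3): c = -0.3700 + 0.8700i → escape time 5
(row=1, col=0): c = -1.4900 + 0.5167i → escape time 3
(row=1, col=1): c = -1.1167 + 0.5167i → escape time 5
(row=1, col=2): c = -0.7433 + 0.5167i → escape time 6
(row=1, col=3): c = -0.3700 + 0.5167i → escape time 6
(row=2, col=0): c = -1.4900 + 0.1633i → escape time 5
(row=2, col=1): c = -1.1167 + 0.1633i → escape time 6
(row=2, col=2): c = -0.7433 + 0.1633i → escape time 6
(row=2, col=3): c = -0.3700 + 0.1633i → escape time 6
(row=3, col=0): c = -1.4900 + -0.1900i → escape time 5
(row=3, col=1): c = -1.1167 + -0.1900i → escape time 6
(row=3, col=2): c = -0.7433 + -0.1900i → escape time 6
(row=3, col=3): c = -0.3700 + -0.1900i → escape time 6

Answer: 3345
3566
5666
5666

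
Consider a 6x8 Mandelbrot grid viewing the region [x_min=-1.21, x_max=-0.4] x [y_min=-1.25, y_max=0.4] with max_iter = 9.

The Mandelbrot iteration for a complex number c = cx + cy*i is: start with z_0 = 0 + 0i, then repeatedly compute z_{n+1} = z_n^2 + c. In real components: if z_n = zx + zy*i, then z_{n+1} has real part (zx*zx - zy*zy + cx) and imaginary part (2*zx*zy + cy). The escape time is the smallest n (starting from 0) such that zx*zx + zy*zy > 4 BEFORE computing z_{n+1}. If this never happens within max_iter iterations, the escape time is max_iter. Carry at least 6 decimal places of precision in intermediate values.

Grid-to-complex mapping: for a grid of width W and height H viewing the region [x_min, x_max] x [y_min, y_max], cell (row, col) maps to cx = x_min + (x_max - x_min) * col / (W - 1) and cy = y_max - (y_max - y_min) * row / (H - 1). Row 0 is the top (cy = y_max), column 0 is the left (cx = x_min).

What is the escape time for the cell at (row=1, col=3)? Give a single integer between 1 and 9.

z_0 = 0 + 0i, c = -0.7240 + 0.1643i
Iter 1: z = -0.7240 + 0.1643i, |z|^2 = 0.5512
Iter 2: z = -0.2268 + -0.0736i, |z|^2 = 0.0569
Iter 3: z = -0.6780 + 0.1977i, |z|^2 = 0.4987
Iter 4: z = -0.3034 + -0.1037i, |z|^2 = 0.1028
Iter 5: z = -0.6427 + 0.2272i, |z|^2 = 0.4647
Iter 6: z = -0.3626 + -0.1278i, |z|^2 = 0.1478
Iter 7: z = -0.6089 + 0.2570i, |z|^2 = 0.4368
Iter 8: z = -0.4193 + -0.1486i, |z|^2 = 0.1979

Answer: 9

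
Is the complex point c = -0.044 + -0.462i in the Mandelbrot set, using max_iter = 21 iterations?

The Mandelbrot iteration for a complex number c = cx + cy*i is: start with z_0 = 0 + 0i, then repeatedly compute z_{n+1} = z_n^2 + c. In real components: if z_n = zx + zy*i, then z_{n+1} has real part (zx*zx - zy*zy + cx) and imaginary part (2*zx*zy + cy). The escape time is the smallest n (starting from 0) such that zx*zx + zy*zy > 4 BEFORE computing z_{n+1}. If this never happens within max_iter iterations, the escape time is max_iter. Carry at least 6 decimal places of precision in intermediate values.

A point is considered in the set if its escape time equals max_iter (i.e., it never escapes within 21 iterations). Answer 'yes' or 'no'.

Answer: yes

Derivation:
z_0 = 0 + 0i, c = -0.0440 + -0.4620i
Iter 1: z = -0.0440 + -0.4620i, |z|^2 = 0.2154
Iter 2: z = -0.2555 + -0.4213i, |z|^2 = 0.2428
Iter 3: z = -0.1562 + -0.2467i, |z|^2 = 0.0853
Iter 4: z = -0.0804 + -0.3849i, |z|^2 = 0.1546
Iter 5: z = -0.1857 + -0.4001i, |z|^2 = 0.1945
Iter 6: z = -0.1696 + -0.3134i, |z|^2 = 0.1270
Iter 7: z = -0.1135 + -0.3557i, |z|^2 = 0.1394
Iter 8: z = -0.1576 + -0.3813i, |z|^2 = 0.1702
Iter 9: z = -0.1645 + -0.3418i, |z|^2 = 0.1439
Iter 10: z = -0.1338 + -0.3495i, |z|^2 = 0.1401
Iter 11: z = -0.1483 + -0.3685i, |z|^2 = 0.1578
Iter 12: z = -0.1578 + -0.3527i, |z|^2 = 0.1493
Iter 13: z = -0.1435 + -0.3507i, |z|^2 = 0.1436
Iter 14: z = -0.1464 + -0.3613i, |z|^2 = 0.1520
Iter 15: z = -0.1531 + -0.3562i, |z|^2 = 0.1503
Iter 16: z = -0.1474 + -0.3529i, |z|^2 = 0.1463
Iter 17: z = -0.1468 + -0.3579i, |z|^2 = 0.1497
Iter 18: z = -0.1506 + -0.3569i, |z|^2 = 0.1501
Iter 19: z = -0.1487 + -0.3545i, |z|^2 = 0.1478
Iter 20: z = -0.1476 + -0.3566i, |z|^2 = 0.1489
Did not escape in 21 iterations → in set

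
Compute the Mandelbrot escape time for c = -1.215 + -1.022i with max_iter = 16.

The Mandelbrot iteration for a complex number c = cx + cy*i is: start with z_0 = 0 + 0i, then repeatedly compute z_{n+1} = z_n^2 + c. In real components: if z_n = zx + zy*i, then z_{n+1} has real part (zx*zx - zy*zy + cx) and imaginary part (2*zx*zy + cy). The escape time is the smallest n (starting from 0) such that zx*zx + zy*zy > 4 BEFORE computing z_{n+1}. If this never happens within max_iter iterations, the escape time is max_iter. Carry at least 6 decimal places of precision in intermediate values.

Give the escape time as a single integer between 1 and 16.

z_0 = 0 + 0i, c = -1.2150 + -1.0220i
Iter 1: z = -1.2150 + -1.0220i, |z|^2 = 2.5207
Iter 2: z = -0.7833 + 1.4615i, |z|^2 = 2.7494
Iter 3: z = -2.7374 + -3.3114i, |z|^2 = 18.4586
Escaped at iteration 3

Answer: 3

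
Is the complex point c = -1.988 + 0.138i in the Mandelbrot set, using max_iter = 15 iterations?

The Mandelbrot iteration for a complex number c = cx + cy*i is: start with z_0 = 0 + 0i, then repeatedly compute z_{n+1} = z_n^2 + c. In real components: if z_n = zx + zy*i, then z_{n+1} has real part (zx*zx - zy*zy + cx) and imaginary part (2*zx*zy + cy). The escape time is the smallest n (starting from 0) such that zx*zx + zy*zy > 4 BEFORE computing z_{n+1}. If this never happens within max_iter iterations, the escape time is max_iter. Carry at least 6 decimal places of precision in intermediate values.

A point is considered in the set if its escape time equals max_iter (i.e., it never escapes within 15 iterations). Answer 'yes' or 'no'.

z_0 = 0 + 0i, c = -1.9880 + 0.1380i
Iter 1: z = -1.9880 + 0.1380i, |z|^2 = 3.9712
Iter 2: z = 1.9451 + -0.4107i, |z|^2 = 3.9521
Iter 3: z = 1.6267 + -1.4597i, |z|^2 = 4.7769
Escaped at iteration 3

Answer: no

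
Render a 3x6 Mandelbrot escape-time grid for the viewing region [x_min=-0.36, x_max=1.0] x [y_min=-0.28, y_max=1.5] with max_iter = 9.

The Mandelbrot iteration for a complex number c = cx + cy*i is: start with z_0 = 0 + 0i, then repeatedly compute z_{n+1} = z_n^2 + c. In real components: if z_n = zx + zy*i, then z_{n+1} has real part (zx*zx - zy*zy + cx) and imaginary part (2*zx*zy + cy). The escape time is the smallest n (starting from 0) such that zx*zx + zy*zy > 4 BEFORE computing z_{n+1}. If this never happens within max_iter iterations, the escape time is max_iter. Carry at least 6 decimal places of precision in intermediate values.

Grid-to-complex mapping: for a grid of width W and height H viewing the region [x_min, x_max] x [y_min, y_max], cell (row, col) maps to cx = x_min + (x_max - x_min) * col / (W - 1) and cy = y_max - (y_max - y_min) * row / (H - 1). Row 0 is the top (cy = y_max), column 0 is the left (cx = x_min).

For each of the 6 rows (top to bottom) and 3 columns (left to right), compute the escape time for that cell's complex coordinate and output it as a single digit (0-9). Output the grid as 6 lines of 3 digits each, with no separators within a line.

(row=0, col=0): c = -0.3600 + 1.5000i → escape time 2
(row=0, col=1): c = 0.3200 + 1.5000i → escape time 2
(row=0, col=2): c = 1.0000 + 1.5000i → escape time 2
(row=1, col=0): c = -0.3600 + 1.1440i → escape time 4
(row=1, col=1): c = 0.3200 + 1.1440i → escape time 2
(row=1, col=2): c = 1.0000 + 1.1440i → escape time 2
(row=2, col=0): c = -0.3600 + 0.7880i → escape time 7
(row=2, col=1): c = 0.3200 + 0.7880i → escape time 5
(row=2, col=2): c = 1.0000 + 0.7880i → escape time 2
(row=3, col=0): c = -0.3600 + 0.4320i → escape time 9
(row=3, col=1): c = 0.3200 + 0.4320i → escape time 9
(row=3, col=2): c = 1.0000 + 0.4320i → escape time 2
(row=4, col=0): c = -0.3600 + 0.0760i → escape time 9
(row=4, col=1): c = 0.3200 + 0.0760i → escape time 9
(row=4, col=2): c = 1.0000 + 0.0760i → escape time 2
(row=5, col=0): c = -0.3600 + -0.2800i → escape time 9
(row=5, col=1): c = 0.3200 + -0.2800i → escape time 9
(row=5, col=2): c = 1.0000 + -0.2800i → escape time 2

Answer: 222
422
752
992
992
992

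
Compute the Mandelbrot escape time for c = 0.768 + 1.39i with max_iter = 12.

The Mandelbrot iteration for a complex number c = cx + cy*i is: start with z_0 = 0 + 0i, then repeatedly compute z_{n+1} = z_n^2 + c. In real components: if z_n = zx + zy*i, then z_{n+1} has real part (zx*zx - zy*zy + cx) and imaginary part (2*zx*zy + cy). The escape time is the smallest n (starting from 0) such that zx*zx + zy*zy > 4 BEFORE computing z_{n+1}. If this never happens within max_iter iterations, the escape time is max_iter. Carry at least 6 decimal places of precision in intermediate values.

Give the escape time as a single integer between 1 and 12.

z_0 = 0 + 0i, c = 0.7680 + 1.3900i
Iter 1: z = 0.7680 + 1.3900i, |z|^2 = 2.5219
Iter 2: z = -0.5743 + 3.5250i, |z|^2 = 12.7557
Escaped at iteration 2

Answer: 2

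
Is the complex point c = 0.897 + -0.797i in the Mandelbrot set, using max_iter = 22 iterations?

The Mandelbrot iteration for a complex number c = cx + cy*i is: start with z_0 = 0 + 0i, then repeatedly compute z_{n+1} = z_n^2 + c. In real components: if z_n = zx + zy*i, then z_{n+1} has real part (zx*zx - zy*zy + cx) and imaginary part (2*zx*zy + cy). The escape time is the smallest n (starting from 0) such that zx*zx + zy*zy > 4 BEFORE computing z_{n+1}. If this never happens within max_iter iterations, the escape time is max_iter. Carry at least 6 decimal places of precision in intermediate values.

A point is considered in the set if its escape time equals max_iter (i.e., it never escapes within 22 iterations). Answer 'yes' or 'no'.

z_0 = 0 + 0i, c = 0.8970 + -0.7970i
Iter 1: z = 0.8970 + -0.7970i, |z|^2 = 1.4398
Iter 2: z = 1.0664 + -2.2268i, |z|^2 = 6.0959
Escaped at iteration 2

Answer: no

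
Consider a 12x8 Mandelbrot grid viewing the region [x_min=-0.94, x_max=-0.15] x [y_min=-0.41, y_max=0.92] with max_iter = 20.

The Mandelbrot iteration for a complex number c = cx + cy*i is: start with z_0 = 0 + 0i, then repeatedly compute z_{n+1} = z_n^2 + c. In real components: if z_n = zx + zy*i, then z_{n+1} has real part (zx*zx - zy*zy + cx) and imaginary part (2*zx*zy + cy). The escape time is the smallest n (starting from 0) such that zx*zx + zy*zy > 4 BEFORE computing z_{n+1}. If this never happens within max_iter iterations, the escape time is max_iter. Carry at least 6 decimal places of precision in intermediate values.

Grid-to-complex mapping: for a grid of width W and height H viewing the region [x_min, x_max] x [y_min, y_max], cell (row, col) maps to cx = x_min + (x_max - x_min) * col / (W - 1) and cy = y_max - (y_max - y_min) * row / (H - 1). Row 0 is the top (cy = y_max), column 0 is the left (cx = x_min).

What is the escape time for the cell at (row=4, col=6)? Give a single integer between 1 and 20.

Answer: 20

Derivation:
z_0 = 0 + 0i, c = -0.5091 + 0.1600i
Iter 1: z = -0.5091 + 0.1600i, |z|^2 = 0.2848
Iter 2: z = -0.2755 + -0.0029i, |z|^2 = 0.0759
Iter 3: z = -0.4332 + 0.1616i, |z|^2 = 0.2138
Iter 4: z = -0.3476 + 0.0200i, |z|^2 = 0.1212
Iter 5: z = -0.3887 + 0.1461i, |z|^2 = 0.1724
Iter 6: z = -0.3794 + 0.0464i, |z|^2 = 0.1461
Iter 7: z = -0.3673 + 0.1248i, |z|^2 = 0.1505
Iter 8: z = -0.3897 + 0.0683i, |z|^2 = 0.1566
Iter 9: z = -0.3619 + 0.1067i, |z|^2 = 0.1423
Iter 10: z = -0.3895 + 0.0827i, |z|^2 = 0.1586
Iter 11: z = -0.3642 + 0.0955i, |z|^2 = 0.1418
Iter 12: z = -0.3856 + 0.0904i, |z|^2 = 0.1568
Iter 13: z = -0.3686 + 0.0903i, |z|^2 = 0.1440
Iter 14: z = -0.3814 + 0.0934i, |z|^2 = 0.1542
Iter 15: z = -0.3724 + 0.0887i, |z|^2 = 0.1465
Iter 16: z = -0.3783 + 0.0939i, |z|^2 = 0.1519
Iter 17: z = -0.3748 + 0.0889i, |z|^2 = 0.1484
Iter 18: z = -0.3765 + 0.0933i, |z|^2 = 0.1505
Iter 19: z = -0.3760 + 0.0897i, |z|^2 = 0.1494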